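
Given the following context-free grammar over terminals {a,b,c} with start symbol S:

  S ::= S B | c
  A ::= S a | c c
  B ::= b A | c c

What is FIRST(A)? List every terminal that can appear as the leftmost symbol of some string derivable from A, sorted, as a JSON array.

FIRST iteration:
pass 1:
  A via A→c c: +{c}
  B via B→b A: +{b}
  B via B→c c: +{c}
  S via S→c: +{c}
  FIRST[S]={c}  FIRST[A]={c}  FIRST[B]={b,c}
pass 2: (no change)
  FIRST[S]={c}  FIRST[A]={c}  FIRST[B]={b,c}

FIRST(A) = ["c"]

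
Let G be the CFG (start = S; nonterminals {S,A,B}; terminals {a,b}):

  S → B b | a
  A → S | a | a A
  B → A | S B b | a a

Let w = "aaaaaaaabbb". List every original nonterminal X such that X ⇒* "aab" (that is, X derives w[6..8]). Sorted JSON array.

Convert to CNF:
  S -> B T0 | a
  A -> B T0 | T1 A | a
  B -> B T0 | S X2 | T1 A | T1 T1 | a
  T0 -> b
  T1 -> a
  X2 -> B T0

Fill CYK table bottom-up — only the sub-triangle for w[6..8]:
  cell(6,6) a: {A,B,S,T1}  orig:{A,B,S}
  cell(7,7) a: {A,B,S,T1}  orig:{A,B,S}
  cell(8,8) b: {T0}  orig:{}
  cell(6,7) aa: {A,B}
  cell(7,8) ab: {A,B,S,X2}  orig:{A,B,S}
  cell(6,8) aab: {A,B,S,X2}  orig:{A,B,S}

Original NTs in T[6,8] deriving "aab": ["A", "B", "S"]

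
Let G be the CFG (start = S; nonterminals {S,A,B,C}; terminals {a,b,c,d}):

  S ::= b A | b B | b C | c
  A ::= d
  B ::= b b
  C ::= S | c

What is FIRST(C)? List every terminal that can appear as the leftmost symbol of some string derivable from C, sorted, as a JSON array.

Compute FIRST by fixpoint:
round 1:
  A via A→d: +{d}
  B via B→b b: +{b}
  C via C→c: +{c}
  S via S→b A: +{b}
  S via S→c: +{c}
  FIRST[S]={b,c}  FIRST[A]={d}  FIRST[B]={b}  FIRST[C]={c}
round 2:
  C via C→S: +{b}
  FIRST[S]={b,c}  FIRST[A]={d}  FIRST[B]={b}  FIRST[C]={b,c}
round 3: (no change)
  FIRST[S]={b,c}  FIRST[A]={d}  FIRST[B]={b}  FIRST[C]={b,c}

FIRST(C) = ["b", "c"]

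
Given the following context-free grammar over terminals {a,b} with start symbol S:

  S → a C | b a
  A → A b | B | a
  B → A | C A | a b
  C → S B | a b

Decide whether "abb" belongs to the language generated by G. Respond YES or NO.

Convert to CNF:
  S -> T0 T1 | T1 C
  A -> A T0 | C A | T1 T0 | a
  B -> A T0 | C A | T1 T0 | a
  C -> S B | T1 T0
  T0 -> b
  T1 -> a

CYK table (by increasing span):
  cell(0,0) a: {A,B,T1}  orig:{A,B}
  cell(1,1) b: {T0}  orig:{}
  cell(2,2) b: {T0}  orig:{}
  cell(0,1) ab: {A,B,C}
  cell(1,2) bb: ∅
  cell(0,2) abb: {A,B}

S ∉ T[0,2] ⇒ NO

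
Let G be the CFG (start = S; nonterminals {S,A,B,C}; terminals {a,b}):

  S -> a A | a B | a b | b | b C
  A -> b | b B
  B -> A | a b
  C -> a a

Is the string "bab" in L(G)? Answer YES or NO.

Convert to CNF:
  S -> T0 C | T1 A | T1 B | T1 T0 | b
  A -> T0 B | b
  B -> T0 B | T1 T0 | b
  C -> T1 T1
  T0 -> b
  T1 -> a

CYK table (by increasing span):
  T[0,0] 'b' = {A,B,S,T0}  orig:{A,B,S}
  T[1,1] 'a' = {T1}  orig:{}
  T[2,2] 'b' = {A,B,S,T0}  orig:{A,B,S}
  T[0,1] 'ba' = ∅
  T[1,2] 'ab' = {B,S}
  T[0,2] 'bab' = {A,B}

S ∉ T[0,2] ⇒ NO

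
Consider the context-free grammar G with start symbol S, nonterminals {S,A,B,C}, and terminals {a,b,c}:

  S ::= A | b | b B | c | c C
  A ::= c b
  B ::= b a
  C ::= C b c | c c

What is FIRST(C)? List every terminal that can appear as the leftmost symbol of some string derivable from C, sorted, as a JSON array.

Compute FIRST by fixpoint:
iter 1:
  A via A→c b: +{c}
  B via B→b a: +{b}
  C via C→c c: +{c}
  S via S→A: +{c}
  S via S→b: +{b}
  FIRST(S)={b,c}  FIRST(A)={c}  FIRST(B)={b}  FIRST(C)={c}
iter 2: (no change)
  FIRST(S)={b,c}  FIRST(A)={c}  FIRST(B)={b}  FIRST(C)={c}

FIRST(C) = ["c"]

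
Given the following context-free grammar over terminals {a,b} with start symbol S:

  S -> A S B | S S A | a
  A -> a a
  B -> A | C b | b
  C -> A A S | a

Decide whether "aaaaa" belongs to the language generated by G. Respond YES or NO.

Convert to CNF:
  S -> A X3 | S X4 | a
  A -> T0 T0
  B -> C T1 | T0 T0 | b
  C -> A X2 | a
  T0 -> a
  T1 -> b
  X2 -> A S
  X3 -> S B
  X4 -> S A

Fill CYK table bottom-up:
  T[0,0] 'a' = {C,S,T0}  orig:{C,S}
  T[1,1] 'a' = {C,S,T0}  orig:{C,S}
  T[2,2] 'a' = {C,S,T0}  orig:{C,S}
  T[3,3] 'a' = {C,S,T0}  orig:{C,S}
  T[4,4] 'a' = {C,S,T0}  orig:{C,S}
  T[0,1] 'aa' = {A,B}
  T[1,2] 'aa' = {A,B}
  T[2,3] 'aa' = {A,B}
  T[3,4] 'aa' = {A,B}
  T[0,2] 'aaa' = {X2,X3,X4}  orig:{}
  T[1,3] 'aaa' = {X2,X3,X4}  orig:{}
  T[2,4] 'aaa' = {X2,X3,X4}  orig:{}
  T[0,3] 'aaaa' = {S}
  T[1,4] 'aaaa' = {S}
  T[0,4] 'aaaaa' = {C,S}

S ∈ T[0,4] ⇒ YES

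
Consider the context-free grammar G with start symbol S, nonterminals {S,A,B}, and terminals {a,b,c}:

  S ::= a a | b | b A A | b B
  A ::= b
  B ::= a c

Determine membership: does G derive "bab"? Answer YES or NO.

Convert to CNF:
  S -> T0 T0 | T2 B | T2 X3 | b
  A -> b
  B -> T0 T1
  T0 -> a
  T1 -> c
  T2 -> b
  X3 -> A A

CYK fill:
  [0..0]={A,S,T2}  "b"  orig:{A,S}
  [1..1]={T0}  "a"  orig:{}
  [2..2]={A,S,T2}  "b"  orig:{A,S}
  [0..1]=∅  "ba"
  [1..2]=∅  "ab"
  [0..2]=∅  "bab"

S ∉ T[0,2] ⇒ NO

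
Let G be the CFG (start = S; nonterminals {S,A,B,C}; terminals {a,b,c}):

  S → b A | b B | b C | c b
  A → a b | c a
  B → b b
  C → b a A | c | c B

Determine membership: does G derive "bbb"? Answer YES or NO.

CNF form of G:
  S -> T1 A | T1 B | T1 C | T2 T1
  A -> T0 T1 | T2 T0
  B -> T1 T1
  C -> T1 X3 | T2 B | c
  T0 -> a
  T1 -> b
  T2 -> c
  X3 -> T0 A

Fill CYK table bottom-up:
  [0..0]={T1}  "b"  orig:{}
  [1..1]={T1}  "b"  orig:{}
  [2..2]={T1}  "b"  orig:{}
  [0..1]={B}  "bb"
  [1..2]={B}  "bb"
  [0..2]={S}  "bbb"

S ∈ T[0,2] ⇒ YES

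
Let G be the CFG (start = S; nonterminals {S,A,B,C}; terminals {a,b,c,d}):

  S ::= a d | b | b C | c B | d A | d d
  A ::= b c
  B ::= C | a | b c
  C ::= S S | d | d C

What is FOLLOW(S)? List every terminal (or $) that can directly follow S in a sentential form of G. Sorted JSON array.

FIRST iteration:
[1]
  A via A→b c: +{b}
  B via B→a: +{a}
  B via B→b c: +{b}
  C via C→d: +{d}
  S via S→a d: +{a}
  S via S→b: +{b}
  S via S→c B: +{c}
  S via S→d A: +{d}
  FIRST(S)={a,b,c,d}  FIRST(A)={b}  FIRST(B)={a,b}  FIRST(C)={d}
[2]
  B via B→C: +{d}
  C via C→S S: +{a,b,c}
  FIRST(S)={a,b,c,d}  FIRST(A)={b}  FIRST(B)={a,b,d}  FIRST(C)={a,b,c,d}
[3]
  B via B→C: +{c}
  FIRST(S)={a,b,c,d}  FIRST(A)={b}  FIRST(B)={a,b,c,d}  FIRST(C)={a,b,c,d}
[4] — fixpoint
  FIRST(S)={a,b,c,d}  FIRST(A)={b}  FIRST(B)={a,b,c,d}  FIRST(C)={a,b,c,d}

FOLLOW sets:
initialize: $ ∈ FOLLOW(S)
pass 1:
  C→S S: FOLLOW(S) ⊇ FIRST(S) = {a,b,c,d}; new: +{a,b,c,d}
  S→b C: FOLLOW(C) ⊇ FOLLOW(S) ⊇ {$,a,b,c,d}; new: +{$,a,b,c,d}
  S→c B: FOLLOW(B) ⊇ FOLLOW(S) ⊇ {$,a,b,c,d}; new: +{$,a,b,c,d}
  S→d A: FOLLOW(A) ⊇ FOLLOW(S) ⊇ {$,a,b,c,d}; new: +{$,a,b,c,d}
  S: {$,a,b,c,d}  A: {$,a,b,c,d}  B: {$,a,b,c,d}  C: {$,a,b,c,d}
pass 2: — fixpoint
  S: {$,a,b,c,d}  A: {$,a,b,c,d}  B: {$,a,b,c,d}  C: {$,a,b,c,d}

FOLLOW(S) = ["$", "a", "b", "c", "d"]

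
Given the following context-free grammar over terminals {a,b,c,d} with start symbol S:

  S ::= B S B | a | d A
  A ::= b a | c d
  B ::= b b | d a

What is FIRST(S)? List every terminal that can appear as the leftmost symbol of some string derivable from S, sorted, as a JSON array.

FIRST iteration:
round 1:
  A via A→b a: +{b}
  A via A→c d: +{c}
  B via B→b b: +{b}
  B via B→d a: +{d}
  S via S→B S B: +{b,d}
  S via S→a: +{a}
  FIRST(S)={a,b,d}  FIRST(A)={b,c}  FIRST(B)={b,d}
round 2: — fixpoint
  FIRST(S)={a,b,d}  FIRST(A)={b,c}  FIRST(B)={b,d}

FIRST(S) = ["a", "b", "d"]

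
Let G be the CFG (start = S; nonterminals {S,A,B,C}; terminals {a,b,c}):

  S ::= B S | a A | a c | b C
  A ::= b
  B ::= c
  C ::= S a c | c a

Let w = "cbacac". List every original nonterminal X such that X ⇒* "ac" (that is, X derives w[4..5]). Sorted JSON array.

Convert to CNF:
  S -> B S | T0 A | T0 T1 | T2 C
  A -> b
  B -> c
  C -> S X3 | T1 T0
  T0 -> a
  T1 -> c
  T2 -> b
  X3 -> T0 T1

CYK table (by increasing span) (cells [i..j] with 4 ≤ i ≤ j ≤ 5 only):
  [4..4]={T0}  "a"  orig:{}
  [5..5]={B,T1}  "c"  orig:{B}
  [4..5]={S,X3}  "ac"  orig:{S}

Original NTs in T[4,5] deriving "ac": ["S"]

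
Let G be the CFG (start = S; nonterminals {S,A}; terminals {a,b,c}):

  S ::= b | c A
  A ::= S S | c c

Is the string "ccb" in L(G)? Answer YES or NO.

Convert to CNF:
  S -> T0 A | b
  A -> S S | T0 T0
  T0 -> c

CYK table (by increasing span):
  cell(0,0) c: {T0}  orig:{}
  cell(1,1) c: {T0}  orig:{}
  cell(2,2) b: {S}
  cell(0,1) cc: {A}
  cell(1,2) cb: ∅
  cell(0,2) ccb: ∅

S ∉ T[0,2] ⇒ NO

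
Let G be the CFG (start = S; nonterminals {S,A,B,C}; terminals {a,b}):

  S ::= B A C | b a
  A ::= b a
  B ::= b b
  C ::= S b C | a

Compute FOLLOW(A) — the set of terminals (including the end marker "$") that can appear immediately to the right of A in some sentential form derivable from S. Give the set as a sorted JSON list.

FIRST iteration:
pass 1:
  A via A→b a: +{b}
  B via B→b b: +{b}
  C via C→a: +{a}
  S via S→B A C: +{b}
  FIRST[S]={b}  FIRST[A]={b}  FIRST[B]={b}  FIRST[C]={a}
pass 2:
  C via C→S b C: +{b}
  FIRST[S]={b}  FIRST[A]={b}  FIRST[B]={b}  FIRST[C]={a,b}
pass 3: (no change)
  FIRST[S]={b}  FIRST[A]={b}  FIRST[B]={b}  FIRST[C]={a,b}

FOLLOW sets:
seed FOLLOW(S) with $
iter 1:
  C→S b C: FOLLOW(S) ⊇ FIRST(b) = {b}; new: +{b}
  S→B A C: FOLLOW(B) ⊇ FIRST(A) = {b}; new: +{b}
  S→B A C: FOLLOW(A) ⊇ FIRST(C) = {a,b}; new: +{a,b}
  S→B A C: FOLLOW(C) ⊇ FOLLOW(S) ⊇ {$,b}; new: +{$,b}
  FOLLOW(S)={$,b}  FOLLOW(A)={a,b}  FOLLOW(B)={b}  FOLLOW(C)={$,b}
iter 2: — fixpoint
  FOLLOW(S)={$,b}  FOLLOW(A)={a,b}  FOLLOW(B)={b}  FOLLOW(C)={$,b}

FOLLOW(A) = ["a", "b"]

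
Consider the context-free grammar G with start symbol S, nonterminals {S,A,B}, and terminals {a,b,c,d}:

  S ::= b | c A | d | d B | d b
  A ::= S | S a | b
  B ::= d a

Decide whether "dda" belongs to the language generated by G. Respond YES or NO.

CNF form of G:
  S -> T1 A | T2 B | T2 T3 | b | d
  A -> S T0 | T1 A | T2 B | T2 T3 | b | d
  B -> T2 T0
  T0 -> a
  T1 -> c
  T2 -> d
  T3 -> b

CYK table (by increasing span):
  T[0,0] 'd' = {A,S,T2}  orig:{A,S}
  T[1,1] 'd' = {A,S,T2}  orig:{A,S}
  T[2,2] 'a' = {T0}  orig:{}
  T[0,1] 'dd' = ∅
  T[1,2] 'da' = {A,B}
  T[0,2] 'dda' = {A,S}

S ∈ T[0,2] ⇒ YES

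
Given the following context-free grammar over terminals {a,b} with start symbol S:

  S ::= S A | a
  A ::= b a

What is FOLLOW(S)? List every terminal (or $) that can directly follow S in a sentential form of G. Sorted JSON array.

FIRST sets, iterate to fixpoint:
pass 1:
  A via A→b a: +{b}
  S via S→a: +{a}
  FIRST[S]={a}  FIRST[A]={b}
pass 2: (no change)
  FIRST[S]={a}  FIRST[A]={b}

Compute FOLLOW by fixpoint:
seed FOLLOW(S) with $
iter 1:
  S→S A: FOLLOW(S) ⊇ FIRST(A) = {b}; new: +{b}
  S→S A: FOLLOW(A) ⊇ FOLLOW(S) ⊇ {$,b}; new: +{$,b}
  S: {$,b}  A: {$,b}
iter 2: — fixpoint
  S: {$,b}  A: {$,b}

FOLLOW(S) = ["$", "b"]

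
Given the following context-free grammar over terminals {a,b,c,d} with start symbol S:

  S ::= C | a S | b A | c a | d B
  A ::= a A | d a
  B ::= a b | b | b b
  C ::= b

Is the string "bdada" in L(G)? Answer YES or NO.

CNF form of G:
  S -> T0 S | T1 B | T2 A | T3 T0 | b
  A -> T0 A | T1 T0
  B -> T0 T2 | T2 T2 | b
  C -> b
  T0 -> a
  T1 -> d
  T2 -> b
  T3 -> c

Fill CYK table bottom-up:
  [0..0]={B,C,S,T2}  "b"  orig:{B,C,S}
  [1..1]={T1}  "d"  orig:{}
  [2..2]={T0}  "a"  orig:{}
  [3..3]={T1}  "d"  orig:{}
  [4..4]={T0}  "a"  orig:{}
  [0..1]=∅  "bd"
  [1..2]={A}  "da"
  [2..3]=∅  "ad"
  [3..4]={A}  "da"
  [0..2]={S}  "bda"
  [1..3]=∅  "dad"
  [2..4]={A}  "ada"
  [0..3]=∅  "bdad"
  [1..4]=∅  "dada"
  [0..4]=∅  "bdada"

S ∉ T[0,4] ⇒ NO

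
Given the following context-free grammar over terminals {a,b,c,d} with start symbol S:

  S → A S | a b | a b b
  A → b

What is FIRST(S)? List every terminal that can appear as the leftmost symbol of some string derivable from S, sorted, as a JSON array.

FIRST iteration:
round 1:
  A via A→b: +{b}
  S via S→A S: +{b}
  S via S→a b: +{a}
  FIRST(S)={a,b}  FIRST(A)={b}
round 2: — fixpoint
  FIRST(S)={a,b}  FIRST(A)={b}

FIRST(S) = ["a", "b"]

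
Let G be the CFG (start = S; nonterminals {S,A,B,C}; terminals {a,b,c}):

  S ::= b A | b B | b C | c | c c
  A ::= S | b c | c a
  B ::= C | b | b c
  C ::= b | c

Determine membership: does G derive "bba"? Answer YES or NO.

CNF form of G:
  S -> T0 A | T0 B | T0 C | T1 T1 | c
  A -> T0 A | T0 B | T0 C | T0 T1 | T1 T1 | T1 T2 | c
  B -> T0 T1 | b | c
  C -> b | c
  T0 -> b
  T1 -> c
  T2 -> a

CYK fill:
  T[0,0] 'b' = {B,C,T0}  orig:{B,C}
  T[1,1] 'b' = {B,C,T0}  orig:{B,C}
  T[2,2] 'a' = {T2}  orig:{}
  T[0,1] 'bb' = {A,S}
  T[1,2] 'ba' = ∅
  T[0,2] 'bba' = ∅

S ∉ T[0,2] ⇒ NO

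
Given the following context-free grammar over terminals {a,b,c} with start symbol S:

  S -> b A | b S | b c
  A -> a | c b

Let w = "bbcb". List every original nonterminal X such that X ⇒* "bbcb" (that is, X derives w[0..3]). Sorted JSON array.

Convert to CNF:
  S -> T1 A | T1 S | T1 T0
  A -> T0 T1 | a
  T0 -> c
  T1 -> b

CYK fill (cells [i..j] with 0 ≤ i ≤ j ≤ 3 only):
  T[0,0] 'b' = {T1}  orig:{}
  T[1,1] 'b' = {T1}  orig:{}
  T[2,2] 'c' = {T0}  orig:{}
  T[3,3] 'b' = {T1}  orig:{}
  T[0,1] 'bb' = ∅
  T[1,2] 'bc' = {S}
  T[2,3] 'cb' = {A}
  T[0,2] 'bbc' = {S}
  T[1,3] 'bcb' = {S}
  T[0,3] 'bbcb' = {S}

Original NTs in T[0,3] deriving "bbcb": ["S"]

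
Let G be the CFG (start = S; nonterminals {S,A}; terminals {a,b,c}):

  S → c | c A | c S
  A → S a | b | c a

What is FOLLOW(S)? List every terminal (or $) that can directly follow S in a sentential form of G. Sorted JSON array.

FIRST iteration:
[1]
  A via A→b: +{b}
  A via A→c a: +{c}
  S via S→c: +{c}
  FIRST[S]={c}  FIRST[A]={b,c}
[2] — fixpoint
  FIRST[S]={c}  FIRST[A]={b,c}

FOLLOW sets:
seed FOLLOW(S) with $
pass 1:
  A→S a: FOLLOW(S) ⊇ FIRST(a) = {a}; new: +{a}
  S→c A: FOLLOW(A) ⊇ FOLLOW(S) ⊇ {$,a}; new: +{$,a}
  FOLLOW(S)={$,a}  FOLLOW(A)={$,a}
pass 2: — fixpoint
  FOLLOW(S)={$,a}  FOLLOW(A)={$,a}

FOLLOW(S) = ["$", "a"]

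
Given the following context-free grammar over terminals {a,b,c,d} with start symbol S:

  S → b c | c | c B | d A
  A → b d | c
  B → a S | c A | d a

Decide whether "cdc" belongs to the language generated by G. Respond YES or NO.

CNF form of G:
  S -> T0 T3 | T1 A | T3 B | c
  A -> T0 T1 | c
  B -> T1 T2 | T2 S | T3 A
  T0 -> b
  T1 -> d
  T2 -> a
  T3 -> c

CYK table (by increasing span):
  [0..0]={A,S,T3}  "c"  orig:{A,S}
  [1..1]={T1}  "d"  orig:{}
  [2..2]={A,S,T3}  "c"  orig:{A,S}
  [0..1]=∅  "cd"
  [1..2]={S}  "dc"
  [0..2]=∅  "cdc"

S ∉ T[0,2] ⇒ NO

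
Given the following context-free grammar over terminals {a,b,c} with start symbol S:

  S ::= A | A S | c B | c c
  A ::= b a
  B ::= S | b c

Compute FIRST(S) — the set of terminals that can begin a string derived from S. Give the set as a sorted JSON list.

FIRST sets, iterate to fixpoint:
iter 1:
  A via A→b a: +{b}
  B via B→b c: +{b}
  S via S→A: +{b}
  S via S→c B: +{c}
  S: {b,c}  A: {b}  B: {b}
iter 2:
  B via B→S: +{c}
  S: {b,c}  A: {b}  B: {b,c}
iter 3: (no change)
  S: {b,c}  A: {b}  B: {b,c}

FIRST(S) = ["b", "c"]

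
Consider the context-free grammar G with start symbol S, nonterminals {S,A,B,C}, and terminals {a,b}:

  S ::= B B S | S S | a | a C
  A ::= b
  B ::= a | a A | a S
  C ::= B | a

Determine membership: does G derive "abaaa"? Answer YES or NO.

Convert to CNF:
  S -> B X1 | S S | T0 C | a
  A -> b
  B -> T0 A | T0 S | a
  C -> T0 A | T0 S | a
  T0 -> a
  X1 -> B S

CYK table (by increasing span):
  [0..0]={B,C,S,T0}  "a"  orig:{B,C,S}
  [1..1]={A}  "b"
  [2..2]={B,C,S,T0}  "a"  orig:{B,C,S}
  [3..3]={B,C,S,T0}  "a"  orig:{B,C,S}
  [4..4]={B,C,S,T0}  "a"  orig:{B,C,S}
  [0..1]={B,C}  "ab"
  [1..2]=∅  "ba"
  [2..3]={B,C,S,X1}  "aa"  orig:{B,C,S}
  [3..4]={B,C,S,X1}  "aa"  orig:{B,C,S}
  [0..2]={X1}  "aba"  orig:{}
  [1..3]=∅  "baa"
  [2..4]={B,C,S,X1}  "aaa"  orig:{B,C,S}
  [0..3]={S,X1}  "abaa"  orig:{S}
  [1..4]=∅  "baaa"
  [0..4]={S,X1}  "abaaa"  orig:{S}

S ∈ T[0,4] ⇒ YES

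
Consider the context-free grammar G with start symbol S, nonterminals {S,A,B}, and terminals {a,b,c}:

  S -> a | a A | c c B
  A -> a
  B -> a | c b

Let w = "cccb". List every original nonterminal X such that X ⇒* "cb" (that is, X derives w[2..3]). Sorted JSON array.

Convert to CNF:
  S -> T0 X3 | T2 A | a
  A -> a
  B -> T0 T1 | a
  T0 -> c
  T1 -> b
  T2 -> a
  X3 -> T0 B

CYK table (by increasing span), restricted to cells inside w[2..3]:
  cell(2,2) c: {T0}  orig:{}
  cell(3,3) b: {T1}  orig:{}
  cell(2,3) cb: {B}

Original NTs in T[2,3] deriving "cb": ["B"]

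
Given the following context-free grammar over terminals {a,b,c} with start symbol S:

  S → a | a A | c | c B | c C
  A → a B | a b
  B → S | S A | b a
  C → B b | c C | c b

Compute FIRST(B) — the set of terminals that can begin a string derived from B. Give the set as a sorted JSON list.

FIRST iteration:
pass 1:
  A via A→a B: +{a}
  B via B→b a: +{b}
  C via C→B b: +{b}
  C via C→c C: +{c}
  S via S→a: +{a}
  S via S→c: +{c}
  FIRST(S)={a,c}  FIRST(A)={a}  FIRST(B)={b}  FIRST(C)={b,c}
pass 2:
  B via B→S: +{a,c}
  C via C→B b: +{a}
  FIRST(S)={a,c}  FIRST(A)={a}  FIRST(B)={a,b,c}  FIRST(C)={a,b,c}
pass 3: (stable)
  FIRST(S)={a,c}  FIRST(A)={a}  FIRST(B)={a,b,c}  FIRST(C)={a,b,c}

FIRST(B) = ["a", "b", "c"]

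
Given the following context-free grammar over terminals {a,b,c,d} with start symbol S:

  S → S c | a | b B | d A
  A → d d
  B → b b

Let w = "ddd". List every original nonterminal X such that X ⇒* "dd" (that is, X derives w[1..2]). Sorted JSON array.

CNF form of G:
  S -> S T2 | T0 A | T1 B | a
  A -> T0 T0
  B -> T1 T1
  T0 -> d
  T1 -> b
  T2 -> c

CYK table (by increasing span) (cells [i..j] with 1 ≤ i ≤ j ≤ 2 only):
  cell(1,1) d: {T0}  orig:{}
  cell(2,2) d: {T0}  orig:{}
  cell(1,2) dd: {A}

Original NTs in T[1,2] deriving "dd": ["A"]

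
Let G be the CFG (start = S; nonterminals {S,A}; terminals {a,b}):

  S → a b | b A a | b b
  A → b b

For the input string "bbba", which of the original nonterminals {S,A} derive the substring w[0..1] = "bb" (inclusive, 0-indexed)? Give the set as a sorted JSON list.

CNF form of G:
  S -> T0 T0 | T0 X2 | T1 T0
  A -> T0 T0
  T0 -> b
  T1 -> a
  X2 -> A T1

Fill CYK table bottom-up — only the sub-triangle for w[0..1]:
  T[0,0] 'b' = {T0}  orig:{}
  T[1,1] 'b' = {T0}  orig:{}
  T[0,1] 'bb' = {A,S}

Original NTs in T[0,1] deriving "bb": ["A", "S"]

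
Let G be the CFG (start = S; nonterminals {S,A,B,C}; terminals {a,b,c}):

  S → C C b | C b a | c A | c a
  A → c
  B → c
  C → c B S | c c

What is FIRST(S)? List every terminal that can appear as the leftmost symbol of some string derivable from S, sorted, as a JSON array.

FIRST iteration:
[1]
  A via A→c: +{c}
  B via B→c: +{c}
  C via C→c B S: +{c}
  S via S→C C b: +{c}
  FIRST(S)={c}  FIRST(A)={c}  FIRST(B)={c}  FIRST(C)={c}
[2] — fixpoint
  FIRST(S)={c}  FIRST(A)={c}  FIRST(B)={c}  FIRST(C)={c}

FIRST(S) = ["c"]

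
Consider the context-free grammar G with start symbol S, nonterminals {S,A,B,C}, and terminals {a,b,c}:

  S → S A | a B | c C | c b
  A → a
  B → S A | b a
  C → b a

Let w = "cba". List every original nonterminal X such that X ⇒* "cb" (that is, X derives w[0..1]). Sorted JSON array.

CNF form of G:
  S -> S A | T1 B | T2 C | T2 T0
  A -> a
  B -> S A | T0 T1
  C -> T0 T1
  T0 -> b
  T1 -> a
  T2 -> c

CYK table (by increasing span) — only the sub-triangle for w[0..1]:
  T[0,0] 'c' = {T2}  orig:{}
  T[1,1] 'b' = {T0}  orig:{}
  T[0,1] 'cb' = {S}

Original NTs in T[0,1] deriving "cb": ["S"]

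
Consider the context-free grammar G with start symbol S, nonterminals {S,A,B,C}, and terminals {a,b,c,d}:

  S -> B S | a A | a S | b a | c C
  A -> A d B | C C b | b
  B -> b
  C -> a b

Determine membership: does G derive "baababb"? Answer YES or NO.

CNF form of G:
  S -> B S | T1 T2 | T2 A | T2 S | T3 C
  A -> A X4 | C X5 | b
  B -> b
  C -> T2 T1
  T0 -> d
  T1 -> b
  T2 -> a
  T3 -> c
  X4 -> T0 B
  X5 -> C T1

Fill CYK table bottom-up:
  cell(0,0) b: {A,B,T1}  orig:{A,B}
  cell(1,1) a: {T2}  orig:{}
  cell(2,2) a: {T2}  orig:{}
  cell(3,3) b: {A,B,T1}  orig:{A,B}
  cell(4,4) a: {T2}  orig:{}
  cell(5,5) b: {A,B,T1}  orig:{A,B}
  cell(6,6) b: {A,B,T1}  orig:{A,B}
  cell(0,1) ba: {S}
  cell(1,2) aa: ∅
  cell(2,3) ab: {C,S}
  cell(3,4) ba: {S}
  cell(4,5) ab: {C,S}
  cell(5,6) bb: ∅
  cell(0,2) baa: ∅
  cell(1,3) aab: {S}
  cell(2,4) aba: {S}
  cell(3,5) bab: {S}
  cell(4,6) abb: {X5}  orig:{}
  cell(0,3) baab: {S}
  cell(1,4) aaba: {S}
  cell(2,5) abab: {S}
  cell(3,6) babb: ∅
  cell(0,4) baaba: {S}
  cell(1,5) aabab: {S}
  cell(2,6) ababb: {A}
  cell(0,5) baabab: {S}
  cell(1,6) aababb: {S}
  cell(0,6) baababb: {S}

S ∈ T[0,6] ⇒ YES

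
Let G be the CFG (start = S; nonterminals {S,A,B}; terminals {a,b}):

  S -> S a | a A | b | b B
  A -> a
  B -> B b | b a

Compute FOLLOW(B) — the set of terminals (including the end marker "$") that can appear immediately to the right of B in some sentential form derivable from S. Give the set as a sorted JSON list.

FIRST iteration:
iter 1:
  A via A→a: +{a}
  B via B→b a: +{b}
  S via S→a A: +{a}
  S via S→b: +{b}
  S: {a,b}  A: {a}  B: {b}
iter 2: done
  S: {a,b}  A: {a}  B: {b}

FOLLOW iteration:
FOLLOW(S) := {$}
round 1:
  B→B b: FOLLOW(B) ⊇ FIRST(b) = {b}; new: +{b}
  S→S a: FOLLOW(S) ⊇ FIRST(a) = {a}; new: +{a}
  S→a A: FOLLOW(A) ⊇ FOLLOW(S) ⊇ {$,a}; new: +{$,a}
  S→b B: FOLLOW(B) ⊇ FOLLOW(S) ⊇ {$,a}; new: +{$,a}
  S: {$,a}  A: {$,a}  B: {$,a,b}
round 2: (stable)
  S: {$,a}  A: {$,a}  B: {$,a,b}

FOLLOW(B) = ["$", "a", "b"]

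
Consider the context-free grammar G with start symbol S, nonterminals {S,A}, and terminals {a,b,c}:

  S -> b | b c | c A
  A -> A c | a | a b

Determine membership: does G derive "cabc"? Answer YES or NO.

CNF form of G:
  S -> T0 A | T2 T0 | b
  A -> A T0 | T1 T2 | a
  T0 -> c
  T1 -> a
  T2 -> b

CYK fill:
  T[0,0] 'c' = {T0}  orig:{}
  T[1,1] 'a' = {A,T1}  orig:{A}
  T[2,2] 'b' = {S,T2}  orig:{S}
  T[3,3] 'c' = {T0}  orig:{}
  T[0,1] 'ca' = {S}
  T[1,2] 'ab' = {A}
  T[2,3] 'bc' = {S}
  T[0,2] 'cab' = {S}
  T[1,3] 'abc' = {A}
  T[0,3] 'cabc' = {S}

S ∈ T[0,3] ⇒ YES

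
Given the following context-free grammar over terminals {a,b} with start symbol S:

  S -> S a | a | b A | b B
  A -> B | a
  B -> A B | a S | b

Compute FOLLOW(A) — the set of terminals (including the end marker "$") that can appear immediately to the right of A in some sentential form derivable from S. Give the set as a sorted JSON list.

FIRST iteration:
pass 1:
  A via A→a: +{a}
  B via B→A B: +{a}
  B via B→b: +{b}
  S via S→a: +{a}
  S via S→b A: +{b}
  FIRST(S)={a,b}  FIRST(A)={a}  FIRST(B)={a,b}
pass 2:
  A via A→B: +{b}
  FIRST(S)={a,b}  FIRST(A)={a,b}  FIRST(B)={a,b}
pass 3: done
  FIRST(S)={a,b}  FIRST(A)={a,b}  FIRST(B)={a,b}

FOLLOW iteration:
initialize: $ ∈ FOLLOW(S)
round 1:
  B→A B: FOLLOW(A) ⊇ FIRST(B) = {a,b}; new: +{a,b}
  S→S a: FOLLOW(S) ⊇ FIRST(a) = {a}; new: +{a}
  S→b A: FOLLOW(A) ⊇ FOLLOW(S) ⊇ {$,a}; new: +{$}
  S→b B: FOLLOW(B) ⊇ FOLLOW(S) ⊇ {$,a}; new: +{$,a}
  FOLLOW[S]={$,a}  FOLLOW[A]={$,a,b}  FOLLOW[B]={$,a}
round 2:
  A→B: FOLLOW(B) ⊇ FOLLOW(A) ⊇ {$,a,b}; new: +{b}
  B→a S: FOLLOW(S) ⊇ FOLLOW(B) ⊇ {$,a,b}; new: +{b}
  FOLLOW[S]={$,a,b}  FOLLOW[A]={$,a,b}  FOLLOW[B]={$,a,b}
round 3: done
  FOLLOW[S]={$,a,b}  FOLLOW[A]={$,a,b}  FOLLOW[B]={$,a,b}

FOLLOW(A) = ["$", "a", "b"]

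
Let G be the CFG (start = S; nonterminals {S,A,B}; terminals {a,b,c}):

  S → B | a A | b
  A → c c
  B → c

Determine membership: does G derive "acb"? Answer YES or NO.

Convert to CNF:
  S -> T1 A | b | c
  A -> T0 T0
  B -> c
  T0 -> c
  T1 -> a

Fill CYK table bottom-up:
  [0..0]={T1}  "a"  orig:{}
  [1..1]={B,S,T0}  "c"  orig:{B,S}
  [2..2]={S}  "b"
  [0..1]=∅  "ac"
  [1..2]=∅  "cb"
  [0..2]=∅  "acb"

S ∉ T[0,2] ⇒ NO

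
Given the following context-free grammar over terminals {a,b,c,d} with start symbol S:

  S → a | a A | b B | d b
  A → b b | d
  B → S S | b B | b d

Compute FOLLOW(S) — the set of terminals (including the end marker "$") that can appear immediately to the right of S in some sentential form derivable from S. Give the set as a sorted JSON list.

FIRST sets, iterate to fixpoint:
[1]
  A via A→b b: +{b}
  A via A→d: +{d}
  B via B→b B: +{b}
  S via S→a: +{a}
  S via S→b B: +{b}
  S via S→d b: +{d}
  S: {a,b,d}  A: {b,d}  B: {b}
[2]
  B via B→S S: +{a,d}
  S: {a,b,d}  A: {b,d}  B: {a,b,d}
[3] (stable)
  S: {a,b,d}  A: {b,d}  B: {a,b,d}

FOLLOW sets:
seed FOLLOW(S) with $
[1]
  B→S S: FOLLOW(S) ⊇ FIRST(S) = {a,b,d}; new: +{a,b,d}
  S→a A: FOLLOW(A) ⊇ FOLLOW(S) ⊇ {$,a,b,d}; new: +{$,a,b,d}
  S→b B: FOLLOW(B) ⊇ FOLLOW(S) ⊇ {$,a,b,d}; new: +{$,a,b,d}
  S: {$,a,b,d}  A: {$,a,b,d}  B: {$,a,b,d}
[2] (no change)
  S: {$,a,b,d}  A: {$,a,b,d}  B: {$,a,b,d}

FOLLOW(S) = ["$", "a", "b", "d"]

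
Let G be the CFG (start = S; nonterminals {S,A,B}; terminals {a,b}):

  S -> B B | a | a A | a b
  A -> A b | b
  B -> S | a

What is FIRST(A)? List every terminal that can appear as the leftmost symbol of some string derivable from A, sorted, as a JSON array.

FIRST sets, iterate to fixpoint:
round 1:
  A via A→b: +{b}
  B via B→a: +{a}
  S via S→B B: +{a}
  FIRST(S)={a}  FIRST(A)={b}  FIRST(B)={a}
round 2: (stable)
  FIRST(S)={a}  FIRST(A)={b}  FIRST(B)={a}

FIRST(A) = ["b"]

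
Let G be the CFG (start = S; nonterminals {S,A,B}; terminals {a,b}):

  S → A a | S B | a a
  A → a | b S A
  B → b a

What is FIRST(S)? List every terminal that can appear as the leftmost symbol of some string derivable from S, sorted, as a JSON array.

FIRST sets, iterate to fixpoint:
iter 1:
  A via A→a: +{a}
  A via A→b S A: +{b}
  B via B→b a: +{b}
  S via S→A a: +{a,b}
  S: {a,b}  A: {a,b}  B: {b}
iter 2: (no change)
  S: {a,b}  A: {a,b}  B: {b}

FIRST(S) = ["a", "b"]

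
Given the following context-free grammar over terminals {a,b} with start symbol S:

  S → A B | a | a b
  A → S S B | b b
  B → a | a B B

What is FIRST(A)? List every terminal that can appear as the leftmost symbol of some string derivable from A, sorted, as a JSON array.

FIRST iteration:
[1]
  A via A→b b: +{b}
  B via B→a: +{a}
  S via S→A B: +{b}
  S via S→a: +{a}
  FIRST(S)={a,b}  FIRST(A)={b}  FIRST(B)={a}
[2]
  A via A→S S B: +{a}
  FIRST(S)={a,b}  FIRST(A)={a,b}  FIRST(B)={a}
[3] (no change)
  FIRST(S)={a,b}  FIRST(A)={a,b}  FIRST(B)={a}

FIRST(A) = ["a", "b"]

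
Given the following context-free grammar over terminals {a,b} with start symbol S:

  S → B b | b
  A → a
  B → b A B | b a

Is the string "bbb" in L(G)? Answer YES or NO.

Convert to CNF:
  S -> B T0 | b
  A -> a
  B -> T0 T1 | T0 X2
  T0 -> b
  T1 -> a
  X2 -> A B

CYK fill:
  T[0,0] 'b' = {S,T0}  orig:{S}
  T[1,1] 'b' = {S,T0}  orig:{S}
  T[2,2] 'b' = {S,T0}  orig:{S}
  T[0,1] 'bb' = ∅
  T[1,2] 'bb' = ∅
  T[0,2] 'bbb' = ∅

S ∉ T[0,2] ⇒ NO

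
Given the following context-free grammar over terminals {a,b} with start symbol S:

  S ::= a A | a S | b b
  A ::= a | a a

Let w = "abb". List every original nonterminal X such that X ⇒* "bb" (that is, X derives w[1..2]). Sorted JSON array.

Convert to CNF:
  S -> T0 A | T0 S | T1 T1
  A -> T0 T0 | a
  T0 -> a
  T1 -> b

CYK table (by increasing span) (cells [i..j] with 1 ≤ i ≤ j ≤ 2 only):
  [1..1]={T1}  "b"  orig:{}
  [2..2]={T1}  "b"  orig:{}
  [1..2]={S}  "bb"

Original NTs in T[1,2] deriving "bb": ["S"]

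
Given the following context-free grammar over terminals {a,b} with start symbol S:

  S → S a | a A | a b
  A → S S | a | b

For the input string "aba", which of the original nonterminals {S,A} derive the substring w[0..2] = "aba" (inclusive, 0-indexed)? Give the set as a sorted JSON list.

CNF form of G:
  S -> S T0 | T0 A | T0 T1
  A -> S S | a | b
  T0 -> a
  T1 -> b

CYK fill — only the sub-triangle for w[0..2]:
  [0..0]={A,T0}  "a"  orig:{A}
  [1..1]={A,T1}  "b"  orig:{A}
  [2..2]={A,T0}  "a"  orig:{A}
  [0..1]={S}  "ab"
  [1..2]=∅  "ba"
  [0..2]={S}  "aba"

Original NTs in T[0,2] deriving "aba": ["S"]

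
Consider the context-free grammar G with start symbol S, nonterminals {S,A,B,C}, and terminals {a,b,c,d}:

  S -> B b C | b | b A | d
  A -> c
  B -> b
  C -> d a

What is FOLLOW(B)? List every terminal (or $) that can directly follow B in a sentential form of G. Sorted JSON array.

Compute FIRST by fixpoint:
iter 1:
  A via A→c: +{c}
  B via B→b: +{b}
  C via C→d a: +{d}
  S via S→B b C: +{b}
  S via S→d: +{d}
  S: {b,d}  A: {c}  B: {b}  C: {d}
iter 2: (stable)
  S: {b,d}  A: {c}  B: {b}  C: {d}

Compute FOLLOW by fixpoint:
seed FOLLOW(S) with $
iter 1:
  S→B b C: FOLLOW(B) ⊇ FIRST(b) = {b}; new: +{b}
  S→B b C: FOLLOW(C) ⊇ FOLLOW(S) ⊇ {$}; new: +{$}
  S→b A: FOLLOW(A) ⊇ FOLLOW(S) ⊇ {$}; new: +{$}
  FOLLOW(S)={$}  FOLLOW(A)={$}  FOLLOW(B)={b}  FOLLOW(C)={$}
iter 2: — fixpoint
  FOLLOW(S)={$}  FOLLOW(A)={$}  FOLLOW(B)={b}  FOLLOW(C)={$}

FOLLOW(B) = ["b"]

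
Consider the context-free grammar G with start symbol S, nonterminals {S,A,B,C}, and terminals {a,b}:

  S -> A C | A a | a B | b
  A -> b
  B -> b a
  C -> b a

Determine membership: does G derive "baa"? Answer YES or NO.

CNF form of G:
  S -> A C | A T1 | T1 B | b
  A -> b
  B -> T0 T1
  C -> T0 T1
  T0 -> b
  T1 -> a

CYK table (by increasing span):
  T[0,0] 'b' = {A,S,T0}  orig:{A,S}
  T[1,1] 'a' = {T1}  orig:{}
  T[2,2] 'a' = {T1}  orig:{}
  T[0,1] 'ba' = {B,C,S}
  T[1,2] 'aa' = ∅
  T[0,2] 'baa' = ∅

S ∉ T[0,2] ⇒ NO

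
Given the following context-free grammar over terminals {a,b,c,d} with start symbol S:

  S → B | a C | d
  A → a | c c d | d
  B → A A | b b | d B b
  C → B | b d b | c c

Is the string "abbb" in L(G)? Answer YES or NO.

Convert to CNF:
  S -> A A | T1 X8 | T2 T2 | T3 C | d
  A -> T0 X4 | a | d
  B -> A A | T1 X5 | T2 T2
  C -> A A | T0 T0 | T1 X7 | T2 T2 | T2 X6
  T0 -> c
  T1 -> d
  T2 -> b
  T3 -> a
  X4 -> T0 T1
  X5 -> B T2
  X6 -> T1 T2
  X7 -> B T2
  X8 -> B T2

Fill CYK table bottom-up:
  [0..0]={A,T3}  "a"  orig:{A}
  [1..1]={T2}  "b"  orig:{}
  [2..2]={T2}  "b"  orig:{}
  [3..3]={T2}  "b"  orig:{}
  [0..1]=∅  "ab"
  [1..2]={B,C,S}  "bb"
  [2..3]={B,C,S}  "bb"
  [0..2]={S}  "abb"
  [1..3]={X5,X7,X8}  "bbb"  orig:{}
  [0..3]=∅  "abbb"

S ∉ T[0,3] ⇒ NO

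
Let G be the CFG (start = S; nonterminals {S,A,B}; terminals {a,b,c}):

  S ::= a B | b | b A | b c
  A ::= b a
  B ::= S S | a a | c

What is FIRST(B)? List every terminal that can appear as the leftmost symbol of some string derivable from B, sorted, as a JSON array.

FIRST iteration:
[1]
  A via A→b a: +{b}
  B via B→a a: +{a}
  B via B→c: +{c}
  S via S→a B: +{a}
  S via S→b: +{b}
  S: {a,b}  A: {b}  B: {a,c}
[2]
  B via B→S S: +{b}
  S: {a,b}  A: {b}  B: {a,b,c}
[3] (no change)
  S: {a,b}  A: {b}  B: {a,b,c}

FIRST(B) = ["a", "b", "c"]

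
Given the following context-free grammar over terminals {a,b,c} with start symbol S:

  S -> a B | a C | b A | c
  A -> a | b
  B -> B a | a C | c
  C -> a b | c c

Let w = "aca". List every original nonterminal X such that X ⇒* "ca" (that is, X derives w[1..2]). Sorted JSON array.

CNF form of G:
  S -> T0 B | T0 C | T1 A | c
  A -> a | b
  B -> B T0 | T0 C | c
  C -> T0 T1 | T2 T2
  T0 -> a
  T1 -> b
  T2 -> c

CYK fill — only the sub-triangle for w[1..2]:
  [1..1]={B,S,T2}  "c"  orig:{B,S}
  [2..2]={A,T0}  "a"  orig:{A}
  [1..2]={B}  "ca"

Original NTs in T[1,2] deriving "ca": ["B"]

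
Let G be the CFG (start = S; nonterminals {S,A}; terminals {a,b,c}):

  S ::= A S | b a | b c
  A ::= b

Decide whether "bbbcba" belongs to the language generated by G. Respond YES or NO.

Convert to CNF:
  S -> A S | T0 T1 | T0 T2
  A -> b
  T0 -> b
  T1 -> a
  T2 -> c

Fill CYK table bottom-up:
  cell(0,0) b: {A,T0}  orig:{A}
  cell(1,1) b: {A,T0}  orig:{A}
  cell(2,2) b: {A,T0}  orig:{A}
  cell(3,3) c: {T2}  orig:{}
  cell(4,4) b: {A,T0}  orig:{A}
  cell(5,5) a: {T1}  orig:{}
  cell(0,1) bb: ∅
  cell(1,2) bb: ∅
  cell(2,3) bc: {S}
  cell(3,4) cb: ∅
  cell(4,5) ba: {S}
  cell(0,2) bbb: ∅
  cell(1,3) bbc: {S}
  cell(2,4) bcb: ∅
  cell(3,5) cba: ∅
  cell(0,3) bbbc: {S}
  cell(1,4) bbcb: ∅
  cell(2,5) bcba: ∅
  cell(0,4) bbbcb: ∅
  cell(1,5) bbcba: ∅
  cell(0,5) bbbcba: ∅

S ∉ T[0,5] ⇒ NO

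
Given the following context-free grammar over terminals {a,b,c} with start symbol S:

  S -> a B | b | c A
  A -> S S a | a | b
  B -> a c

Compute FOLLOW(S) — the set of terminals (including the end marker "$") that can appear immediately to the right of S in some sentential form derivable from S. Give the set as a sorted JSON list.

FIRST iteration:
pass 1:
  A via A→a: +{a}
  A via A→b: +{b}
  B via B→a c: +{a}
  S via S→a B: +{a}
  S via S→b: +{b}
  S via S→c A: +{c}
  S: {a,b,c}  A: {a,b}  B: {a}
pass 2:
  A via A→S S a: +{c}
  S: {a,b,c}  A: {a,b,c}  B: {a}
pass 3: done
  S: {a,b,c}  A: {a,b,c}  B: {a}

FOLLOW iteration:
FOLLOW(S) := {$}
iter 1:
  A→S S a: FOLLOW(S) ⊇ FIRST(S) = {a,b,c}; new: +{a,b,c}
  S→a B: FOLLOW(B) ⊇ FOLLOW(S) ⊇ {$,a,b,c}; new: +{$,a,b,c}
  S→c A: FOLLOW(A) ⊇ FOLLOW(S) ⊇ {$,a,b,c}; new: +{$,a,b,c}
  S: {$,a,b,c}  A: {$,a,b,c}  B: {$,a,b,c}
iter 2: done
  S: {$,a,b,c}  A: {$,a,b,c}  B: {$,a,b,c}

FOLLOW(S) = ["$", "a", "b", "c"]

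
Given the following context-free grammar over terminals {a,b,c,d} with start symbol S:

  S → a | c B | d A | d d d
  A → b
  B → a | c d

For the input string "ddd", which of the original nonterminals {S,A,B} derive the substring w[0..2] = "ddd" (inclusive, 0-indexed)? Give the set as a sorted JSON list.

CNF form of G:
  S -> T0 B | T1 A | T1 X2 | a
  A -> b
  B -> T0 T1 | a
  T0 -> c
  T1 -> d
  X2 -> T1 T1

Fill CYK table bottom-up — only the sub-triangle for w[0..2]:
  cell(0,0) d: {T1}  orig:{}
  cell(1,1) d: {T1}  orig:{}
  cell(2,2) d: {T1}  orig:{}
  cell(0,1) dd: {X2}  orig:{}
  cell(1,2) dd: {X2}  orig:{}
  cell(0,2) ddd: {S}

Original NTs in T[0,2] deriving "ddd": ["S"]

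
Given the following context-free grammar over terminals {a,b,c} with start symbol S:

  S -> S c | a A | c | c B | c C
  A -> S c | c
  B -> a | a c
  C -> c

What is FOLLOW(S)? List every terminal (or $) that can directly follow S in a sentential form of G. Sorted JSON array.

FIRST sets, iterate to fixpoint:
round 1:
  A via A→c: +{c}
  B via B→a: +{a}
  C via C→c: +{c}
  S via S→a A: +{a}
  S via S→c: +{c}
  S: {a,c}  A: {c}  B: {a}  C: {c}
round 2:
  A via A→S c: +{a}
  S: {a,c}  A: {a,c}  B: {a}  C: {c}
round 3: (stable)
  S: {a,c}  A: {a,c}  B: {a}  C: {c}

FOLLOW sets:
initialize: $ ∈ FOLLOW(S)
pass 1:
  A→S c: FOLLOW(S) ⊇ FIRST(c) = {c}; new: +{c}
  S→a A: FOLLOW(A) ⊇ FOLLOW(S) ⊇ {$,c}; new: +{$,c}
  S→c B: FOLLOW(B) ⊇ FOLLOW(S) ⊇ {$,c}; new: +{$,c}
  S→c C: FOLLOW(C) ⊇ FOLLOW(S) ⊇ {$,c}; new: +{$,c}
  FOLLOW[S]={$,c}  FOLLOW[A]={$,c}  FOLLOW[B]={$,c}  FOLLOW[C]={$,c}
pass 2: (no change)
  FOLLOW[S]={$,c}  FOLLOW[A]={$,c}  FOLLOW[B]={$,c}  FOLLOW[C]={$,c}

FOLLOW(S) = ["$", "c"]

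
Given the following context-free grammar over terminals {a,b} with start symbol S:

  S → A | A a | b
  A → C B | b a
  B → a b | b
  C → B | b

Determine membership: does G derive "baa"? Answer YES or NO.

Convert to CNF:
  S -> A T1 | C B | T0 T1 | b
  A -> C B | T0 T1
  B -> T1 T0 | b
  C -> T1 T0 | b
  T0 -> b
  T1 -> a

CYK fill:
  cell(0,0) b: {B,C,S,T0}  orig:{B,C,S}
  cell(1,1) a: {T1}  orig:{}
  cell(2,2) a: {T1}  orig:{}
  cell(0,1) ba: {A,S}
  cell(1,2) aa: ∅
  cell(0,2) baa: {S}

S ∈ T[0,2] ⇒ YES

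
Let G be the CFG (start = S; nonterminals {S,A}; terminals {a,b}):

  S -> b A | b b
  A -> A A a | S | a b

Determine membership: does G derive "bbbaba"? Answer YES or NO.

CNF form of G:
  S -> T1 A | T1 T1
  A -> A X2 | T0 T1 | T1 A | T1 T1
  T0 -> a
  T1 -> b
  X2 -> A T0

CYK fill:
  T[0,0] 'b' = {T1}  orig:{}
  T[1,1] 'b' = {T1}  orig:{}
  T[2,2] 'b' = {T1}  orig:{}
  T[3,3] 'a' = {T0}  orig:{}
  T[4,4] 'b' = {T1}  orig:{}
  T[5,5] 'a' = {T0}  orig:{}
  T[0,1] 'bb' = {A,S}
  T[1,2] 'bb' = {A,S}
  T[2,3] 'ba' = ∅
  T[3,4] 'ab' = {A}
  T[4,5] 'ba' = ∅
  T[0,2] 'bbb' = {A,S}
  T[1,3] 'bba' = {X2}  orig:{}
  T[2,4] 'bab' = {A,S}
  T[3,5] 'aba' = {X2}  orig:{}
  T[0,3] 'bbba' = {X2}  orig:{}
  T[1,4] 'bbab' = {A,S}
  T[2,5] 'baba' = {X2}  orig:{}
  T[0,4] 'bbbab' = {A,S}
  T[1,5] 'bbaba' = {A,X2}  orig:{A}
  T[0,5] 'bbbaba' = {A,S,X2}  orig:{A,S}

S ∈ T[0,5] ⇒ YES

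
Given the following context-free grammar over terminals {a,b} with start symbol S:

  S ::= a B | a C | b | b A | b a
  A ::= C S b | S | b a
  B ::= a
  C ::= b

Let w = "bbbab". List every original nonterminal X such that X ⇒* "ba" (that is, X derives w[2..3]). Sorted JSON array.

Convert to CNF:
  S -> T0 A | T0 T1 | T1 B | T1 C | b
  A -> C X2 | T0 A | T0 T1 | T1 B | T1 C | b
  B -> a
  C -> b
  T0 -> b
  T1 -> a
  X2 -> S T0

CYK fill (cells [i..j] with 2 ≤ i ≤ j ≤ 3 only):
  cell(2,2) b: {A,C,S,T0}  orig:{A,C,S}
  cell(3,3) a: {B,T1}  orig:{B}
  cell(2,3) ba: {A,S}

Original NTs in T[2,3] deriving "ba": ["A", "S"]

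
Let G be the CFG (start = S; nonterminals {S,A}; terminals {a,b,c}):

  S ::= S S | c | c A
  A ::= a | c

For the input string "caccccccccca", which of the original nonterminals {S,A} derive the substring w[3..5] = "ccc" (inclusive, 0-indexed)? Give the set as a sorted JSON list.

Convert to CNF:
  S -> S S | T0 A | c
  A -> a | c
  T0 -> c

CYK fill — only the sub-triangle for w[3..5]:
  [3..3]={A,S,T0}  "c"  orig:{A,S}
  [4..4]={A,S,T0}  "c"  orig:{A,S}
  [5..5]={A,S,T0}  "c"  orig:{A,S}
  [3..4]={S}  "cc"
  [4..5]={S}  "cc"
  [3..5]={S}  "ccc"

Original NTs in T[3,5] deriving "ccc": ["S"]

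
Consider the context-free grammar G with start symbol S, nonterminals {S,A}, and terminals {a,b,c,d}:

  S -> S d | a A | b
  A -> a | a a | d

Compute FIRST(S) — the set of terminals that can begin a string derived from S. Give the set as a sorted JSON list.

Compute FIRST by fixpoint:
iter 1:
  A via A→a: +{a}
  A via A→d: +{d}
  S via S→a A: +{a}
  S via S→b: +{b}
  FIRST[S]={a,b}  FIRST[A]={a,d}
iter 2: (no change)
  FIRST[S]={a,b}  FIRST[A]={a,d}

FIRST(S) = ["a", "b"]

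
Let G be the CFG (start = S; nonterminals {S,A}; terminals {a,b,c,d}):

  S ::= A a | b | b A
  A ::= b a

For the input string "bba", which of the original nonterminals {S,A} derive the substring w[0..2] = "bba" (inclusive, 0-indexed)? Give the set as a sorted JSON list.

CNF form of G:
  S -> A T1 | T0 A | b
  A -> T0 T1
  T0 -> b
  T1 -> a

CYK fill, restricted to cells inside w[0..2]:
  T[0,0] 'b' = {S,T0}  orig:{S}
  T[1,1] 'b' = {S,T0}  orig:{S}
  T[2,2] 'a' = {T1}  orig:{}
  T[0,1] 'bb' = ∅
  T[1,2] 'ba' = {A}
  T[0,2] 'bba' = {S}

Original NTs in T[0,2] deriving "bba": ["S"]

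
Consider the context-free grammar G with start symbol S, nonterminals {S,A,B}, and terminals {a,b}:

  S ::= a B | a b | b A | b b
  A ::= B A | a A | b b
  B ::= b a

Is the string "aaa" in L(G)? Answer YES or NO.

CNF form of G:
  S -> T0 B | T0 T1 | T1 A | T1 T1
  A -> B A | T0 A | T1 T1
  B -> T1 T0
  T0 -> a
  T1 -> b

CYK table (by increasing span):
  [0..0]={T0}  "a"  orig:{}
  [1..1]={T0}  "a"  orig:{}
  [2..2]={T0}  "a"  orig:{}
  [0..1]=∅  "aa"
  [1..2]=∅  "aa"
  [0..2]=∅  "aaa"

S ∉ T[0,2] ⇒ NO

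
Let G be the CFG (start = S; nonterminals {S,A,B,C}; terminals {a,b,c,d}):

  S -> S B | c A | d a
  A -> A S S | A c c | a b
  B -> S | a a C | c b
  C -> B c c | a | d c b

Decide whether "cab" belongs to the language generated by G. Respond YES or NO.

CNF form of G:
  S -> S B | T0 A | T3 T1
  A -> A X4 | A X5 | T1 T2
  B -> S B | T0 A | T0 T2 | T1 X6 | T3 T1
  C -> B X7 | T3 X8 | a
  T0 -> c
  T1 -> a
  T2 -> b
  T3 -> d
  X4 -> S S
  X5 -> T0 T0
  X6 -> T1 C
  X7 -> T0 T0
  X8 -> T0 T2

CYK table (by increasing span):
  T[0,0] 'c' = {T0}  orig:{}
  T[1,1] 'a' = {C,T1}  orig:{C}
  T[2,2] 'b' = {T2}  orig:{}
  T[0,1] 'ca' = ∅
  T[1,2] 'ab' = {A}
  T[0,2] 'cab' = {B,S}

S ∈ T[0,2] ⇒ YES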